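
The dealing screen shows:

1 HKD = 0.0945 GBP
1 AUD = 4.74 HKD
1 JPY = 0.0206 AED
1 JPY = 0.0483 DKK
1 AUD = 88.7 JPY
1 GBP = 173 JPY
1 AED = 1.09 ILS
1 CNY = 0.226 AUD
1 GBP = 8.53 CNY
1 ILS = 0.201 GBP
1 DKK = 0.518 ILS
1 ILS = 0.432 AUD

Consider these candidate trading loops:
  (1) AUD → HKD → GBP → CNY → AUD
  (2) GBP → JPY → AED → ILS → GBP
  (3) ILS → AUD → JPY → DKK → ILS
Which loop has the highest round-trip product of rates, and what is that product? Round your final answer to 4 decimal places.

(1) 4.74 × 0.0945 × 8.53 × 0.226 = 0.86351
(2) 173 × 0.0206 × 1.09 × 0.201 = 0.78079
(3) 0.432 × 88.7 × 0.0483 × 0.518 = 0.95870
Highest is cycle (3) at 0.9587 (≤1, no arbitrage).

0.9587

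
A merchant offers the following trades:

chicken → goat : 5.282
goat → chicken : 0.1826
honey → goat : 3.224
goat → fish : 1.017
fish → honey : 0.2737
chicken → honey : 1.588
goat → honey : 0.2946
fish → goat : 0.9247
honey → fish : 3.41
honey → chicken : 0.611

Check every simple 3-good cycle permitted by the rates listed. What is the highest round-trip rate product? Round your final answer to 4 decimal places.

0.9508

chicken→goat→honey→chicken: 5.282 × 0.2946 × 0.611 = 0.95076
chicken→honey→goat→chicken: 1.588 × 3.224 × 0.1826 = 0.93486
fish→goat→honey→fish: 0.9247 × 0.2946 × 3.41 = 0.92894
fish→honey→goat→fish: 0.2737 × 3.224 × 1.017 = 0.89741
Maximum is chicken→goat→honey→chicken at 0.9508; no arbitrage — every cycle loses value.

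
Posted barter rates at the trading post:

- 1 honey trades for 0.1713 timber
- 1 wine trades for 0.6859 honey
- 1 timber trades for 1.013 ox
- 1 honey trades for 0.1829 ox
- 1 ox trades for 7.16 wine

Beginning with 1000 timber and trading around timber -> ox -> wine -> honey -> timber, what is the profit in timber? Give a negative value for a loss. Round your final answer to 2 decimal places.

-147.80

1000 timber × 1.013 = 1013 ox
1013 ox × 7.16 = 7253.08 wine
7253.08 wine × 0.6859 = 4974.887572 honey
4974.887572 honey × 0.1713 = 852.1982410836 timber
Net change: 852.1982410836 − 1000 = -147.8017589164 timber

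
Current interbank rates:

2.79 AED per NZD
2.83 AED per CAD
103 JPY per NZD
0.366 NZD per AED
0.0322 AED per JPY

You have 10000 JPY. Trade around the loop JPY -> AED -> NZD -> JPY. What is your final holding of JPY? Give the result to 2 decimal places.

12138.76

10000 JPY × 0.0322 = 322 AED
322 AED × 0.366 = 117.852 NZD
117.852 NZD × 103 = 12138.756 JPY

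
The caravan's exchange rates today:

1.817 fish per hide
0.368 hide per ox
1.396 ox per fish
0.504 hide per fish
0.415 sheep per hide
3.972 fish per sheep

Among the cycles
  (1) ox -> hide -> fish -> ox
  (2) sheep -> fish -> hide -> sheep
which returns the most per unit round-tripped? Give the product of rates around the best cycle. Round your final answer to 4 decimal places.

(1) 0.368 × 1.817 × 1.396 = 0.93344
(2) 3.972 × 0.504 × 0.415 = 0.83078
Highest is cycle (1) at 0.9334 (≤1, no arbitrage).

0.9334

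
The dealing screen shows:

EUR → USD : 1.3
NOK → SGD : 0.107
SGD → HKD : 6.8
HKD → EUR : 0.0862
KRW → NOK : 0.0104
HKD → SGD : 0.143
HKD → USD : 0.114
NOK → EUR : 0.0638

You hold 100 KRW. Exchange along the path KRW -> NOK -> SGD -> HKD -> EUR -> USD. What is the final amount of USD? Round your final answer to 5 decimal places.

0.08480

100 KRW × 0.0104 = 1.04 NOK
1.04 NOK × 0.107 = 0.11128 SGD
0.11128 SGD × 6.8 = 0.756704 HKD
0.756704 HKD × 0.0862 = 0.0652278848 EUR
0.0652278848 EUR × 1.3 = 0.08479625024 USD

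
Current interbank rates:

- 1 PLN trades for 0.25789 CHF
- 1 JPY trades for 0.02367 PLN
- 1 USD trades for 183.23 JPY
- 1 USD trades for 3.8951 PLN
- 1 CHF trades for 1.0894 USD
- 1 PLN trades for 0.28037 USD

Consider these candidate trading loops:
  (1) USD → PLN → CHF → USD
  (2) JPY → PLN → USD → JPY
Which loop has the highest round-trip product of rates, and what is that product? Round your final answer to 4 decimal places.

1.2160

(1) 3.8951 × 0.25789 × 1.0894 = 1.09431
(2) 0.02367 × 0.28037 × 183.23 = 1.21598
Highest is cycle (2) at 1.2160 (>1, arbitrage).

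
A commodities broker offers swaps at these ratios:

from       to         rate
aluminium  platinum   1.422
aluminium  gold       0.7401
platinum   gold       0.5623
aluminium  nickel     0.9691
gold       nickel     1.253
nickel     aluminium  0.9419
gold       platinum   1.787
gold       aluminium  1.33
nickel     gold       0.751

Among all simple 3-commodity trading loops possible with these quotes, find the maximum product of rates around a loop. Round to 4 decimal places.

aluminium→platinum→gold→aluminium: 1.422 × 0.5623 × 1.33 = 1.06346
nickel→gold→aluminium→nickel: 0.751 × 1.33 × 0.9691 = 0.96797
nickel→aluminium→gold→nickel: 0.9419 × 0.7401 × 1.253 = 0.87347
Maximum is aluminium→platinum→gold→aluminium at 1.0635; arbitrage exists.

1.0635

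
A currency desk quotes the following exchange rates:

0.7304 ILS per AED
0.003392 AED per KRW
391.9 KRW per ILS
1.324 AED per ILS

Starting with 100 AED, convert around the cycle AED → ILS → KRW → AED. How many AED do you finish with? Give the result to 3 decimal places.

100 AED × 0.7304 = 73.04 ILS
73.04 ILS × 391.9 = 28624.376 KRW
28624.376 KRW × 0.003392 = 97.093883392 AED

97.094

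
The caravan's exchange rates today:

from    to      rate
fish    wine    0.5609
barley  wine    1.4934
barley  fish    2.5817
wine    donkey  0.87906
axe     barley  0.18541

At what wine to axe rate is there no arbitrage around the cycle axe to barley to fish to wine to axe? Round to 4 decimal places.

3.7246

Known legs of the cycle: 0.18541 × 2.5817 × 0.5609 = 0.2684876840173
For no arbitrage the full-cycle product must be 1, so the missing rate is 1 / 0.2684876840173 ≈ 3.724566.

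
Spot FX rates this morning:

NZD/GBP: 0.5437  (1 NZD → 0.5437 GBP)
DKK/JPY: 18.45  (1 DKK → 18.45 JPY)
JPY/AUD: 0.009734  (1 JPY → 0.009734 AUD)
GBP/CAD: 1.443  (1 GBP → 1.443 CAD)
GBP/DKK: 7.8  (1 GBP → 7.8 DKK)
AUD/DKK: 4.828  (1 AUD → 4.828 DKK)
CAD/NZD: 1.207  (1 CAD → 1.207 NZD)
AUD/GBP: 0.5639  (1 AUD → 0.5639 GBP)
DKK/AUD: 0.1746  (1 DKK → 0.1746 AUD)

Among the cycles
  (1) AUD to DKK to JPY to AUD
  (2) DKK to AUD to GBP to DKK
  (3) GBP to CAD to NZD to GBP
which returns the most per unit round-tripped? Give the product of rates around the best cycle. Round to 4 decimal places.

0.9470

(1) 4.828 × 18.45 × 0.009734 = 0.86707
(2) 0.1746 × 0.5639 × 7.8 = 0.76796
(3) 1.443 × 1.207 × 0.5437 = 0.94696
Highest is cycle (3) at 0.9470 (≤1, no arbitrage).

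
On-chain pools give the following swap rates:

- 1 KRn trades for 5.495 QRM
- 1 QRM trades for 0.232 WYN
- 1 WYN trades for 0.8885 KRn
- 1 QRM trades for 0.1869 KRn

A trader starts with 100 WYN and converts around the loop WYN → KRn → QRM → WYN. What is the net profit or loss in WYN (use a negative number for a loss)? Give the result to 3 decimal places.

13.270

100 WYN × 0.8885 = 88.85 KRn
88.85 KRn × 5.495 = 488.23075 QRM
488.23075 QRM × 0.232 = 113.269534 WYN
Net change: 113.269534 − 100 = 13.269534 WYN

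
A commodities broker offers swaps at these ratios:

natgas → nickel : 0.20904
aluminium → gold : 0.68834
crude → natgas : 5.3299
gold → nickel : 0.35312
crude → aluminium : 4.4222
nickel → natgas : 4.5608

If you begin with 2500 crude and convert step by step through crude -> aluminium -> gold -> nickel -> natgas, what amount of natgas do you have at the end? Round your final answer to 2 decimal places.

2500 crude × 4.4222 = 11055.5 aluminium
11055.5 aluminium × 0.68834 = 7609.94287 gold
7609.94287 gold × 0.35312 = 2687.2230262544 nickel
2687.2230262544 nickel × 4.5608 = 12255.88677814106752 natgas

12255.89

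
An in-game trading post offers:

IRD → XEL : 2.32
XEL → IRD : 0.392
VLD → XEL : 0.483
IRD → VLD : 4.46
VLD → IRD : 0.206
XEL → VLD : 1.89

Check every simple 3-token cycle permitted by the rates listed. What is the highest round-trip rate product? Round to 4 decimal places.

IRD→XEL→VLD→IRD: 2.32 × 1.89 × 0.206 = 0.90327
IRD→VLD→XEL→IRD: 4.46 × 0.483 × 0.392 = 0.84444
Maximum is IRD→XEL→VLD→IRD at 0.9033; no arbitrage — every cycle loses value.

0.9033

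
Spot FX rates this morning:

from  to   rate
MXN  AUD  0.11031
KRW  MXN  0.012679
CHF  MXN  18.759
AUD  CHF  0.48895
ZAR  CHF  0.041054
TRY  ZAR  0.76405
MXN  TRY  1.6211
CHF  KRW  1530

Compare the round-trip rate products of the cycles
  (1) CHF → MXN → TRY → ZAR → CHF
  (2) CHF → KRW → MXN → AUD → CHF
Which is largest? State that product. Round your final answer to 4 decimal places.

(1) 18.759 × 1.6211 × 0.76405 × 0.041054 = 0.95389
(2) 1530 × 0.012679 × 0.11031 × 0.48895 = 1.04630
Highest is cycle (2) at 1.0463 (>1, arbitrage).

1.0463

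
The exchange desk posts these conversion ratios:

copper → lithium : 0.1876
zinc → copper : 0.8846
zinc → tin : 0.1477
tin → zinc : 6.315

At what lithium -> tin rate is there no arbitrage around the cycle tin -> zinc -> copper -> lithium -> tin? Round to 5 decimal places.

0.95422

Known legs of the cycle: 6.315 × 0.8846 × 0.1876 = 1.0479803124
For no arbitrage the full-cycle product must be 1, so the missing rate is 1 / 1.0479803124 ≈ 0.9542164.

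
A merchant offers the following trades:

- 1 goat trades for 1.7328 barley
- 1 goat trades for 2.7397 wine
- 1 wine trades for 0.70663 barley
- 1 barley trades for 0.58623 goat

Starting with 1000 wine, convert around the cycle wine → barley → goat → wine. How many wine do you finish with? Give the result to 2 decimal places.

1000 wine × 0.70663 = 706.63 barley
706.63 barley × 0.58623 = 414.2477049 goat
414.2477049 goat × 2.7397 = 1134.91443711453 wine

1134.91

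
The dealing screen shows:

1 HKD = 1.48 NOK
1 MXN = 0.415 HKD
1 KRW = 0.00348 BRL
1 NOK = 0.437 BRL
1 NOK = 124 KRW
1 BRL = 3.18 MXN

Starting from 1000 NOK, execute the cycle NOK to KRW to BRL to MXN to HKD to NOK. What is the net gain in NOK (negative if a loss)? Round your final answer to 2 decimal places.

1000 NOK × 124 = 124000 KRW
124000 KRW × 0.00348 = 431.52 BRL
431.52 BRL × 3.18 = 1372.2336 MXN
1372.2336 MXN × 0.415 = 569.476944 HKD
569.476944 HKD × 1.48 = 842.82587712 NOK
Net change: 842.82587712 − 1000 = -157.17412288 NOK

-157.17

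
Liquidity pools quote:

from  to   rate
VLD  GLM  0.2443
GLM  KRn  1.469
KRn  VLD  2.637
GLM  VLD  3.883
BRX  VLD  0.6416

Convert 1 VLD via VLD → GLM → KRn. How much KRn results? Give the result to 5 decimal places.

0.35888

1 VLD × 0.2443 = 0.2443 GLM
0.2443 GLM × 1.469 = 0.3588767 KRn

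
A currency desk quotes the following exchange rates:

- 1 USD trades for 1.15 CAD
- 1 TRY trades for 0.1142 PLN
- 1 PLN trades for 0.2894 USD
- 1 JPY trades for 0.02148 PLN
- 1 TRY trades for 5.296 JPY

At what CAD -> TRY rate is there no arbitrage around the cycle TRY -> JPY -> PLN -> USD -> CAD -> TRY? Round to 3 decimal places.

Known legs of the cycle: 5.296 × 0.02148 × 0.2894 × 1.15 = 0.0378598266048
For no arbitrage the full-cycle product must be 1, so the missing rate is 1 / 0.0378598266048 ≈ 26.41322.

26.413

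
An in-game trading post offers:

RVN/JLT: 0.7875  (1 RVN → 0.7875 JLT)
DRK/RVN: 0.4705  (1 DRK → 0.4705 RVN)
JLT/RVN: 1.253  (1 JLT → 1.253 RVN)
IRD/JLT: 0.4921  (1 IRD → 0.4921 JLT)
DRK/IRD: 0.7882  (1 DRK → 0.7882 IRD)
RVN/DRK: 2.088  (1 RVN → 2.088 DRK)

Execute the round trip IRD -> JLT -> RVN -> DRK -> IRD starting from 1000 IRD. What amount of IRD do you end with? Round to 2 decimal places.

1000 IRD × 0.4921 = 492.1 JLT
492.1 JLT × 1.253 = 616.6013 RVN
616.6013 RVN × 2.088 = 1287.4635144 DRK
1287.4635144 DRK × 0.7882 = 1014.77874205008 IRD

1014.78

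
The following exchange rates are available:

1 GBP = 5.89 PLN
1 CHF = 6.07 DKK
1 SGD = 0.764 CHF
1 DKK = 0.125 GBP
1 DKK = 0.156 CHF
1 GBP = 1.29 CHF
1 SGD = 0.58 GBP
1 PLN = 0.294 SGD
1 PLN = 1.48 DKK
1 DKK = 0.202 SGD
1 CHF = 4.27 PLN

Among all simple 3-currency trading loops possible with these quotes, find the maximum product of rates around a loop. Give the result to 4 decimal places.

1.0897

PLN→DKK→GBP→PLN: 1.48 × 0.125 × 5.89 = 1.08965
PLN→SGD→GBP→PLN: 0.294 × 0.58 × 5.89 = 1.00436
CHF→PLN→DKK→CHF: 4.27 × 1.48 × 0.156 = 0.98586
CHF→DKK→GBP→CHF: 6.07 × 0.125 × 1.29 = 0.97879
CHF→PLN→SGD→CHF: 4.27 × 0.294 × 0.764 = 0.95911
CHF→DKK→SGD→CHF: 6.07 × 0.202 × 0.764 = 0.93677
Maximum is PLN→DKK→GBP→PLN at 1.0897; arbitrage exists.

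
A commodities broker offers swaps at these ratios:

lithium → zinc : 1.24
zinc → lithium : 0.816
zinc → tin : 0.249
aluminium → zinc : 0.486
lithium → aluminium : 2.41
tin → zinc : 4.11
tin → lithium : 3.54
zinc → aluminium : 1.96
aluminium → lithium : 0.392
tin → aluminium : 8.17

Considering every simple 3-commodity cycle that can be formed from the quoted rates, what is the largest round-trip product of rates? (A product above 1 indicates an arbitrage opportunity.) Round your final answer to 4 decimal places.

1.0930

tin→lithium→zinc→tin: 3.54 × 1.24 × 0.249 = 1.09301
aluminium→zinc→tin→aluminium: 0.486 × 0.249 × 8.17 = 0.98868
aluminium→zinc→lithium→aluminium: 0.486 × 0.816 × 2.41 = 0.95575
aluminium→lithium→zinc→aluminium: 0.392 × 1.24 × 1.96 = 0.95272
Maximum is tin→lithium→zinc→tin at 1.0930; arbitrage exists.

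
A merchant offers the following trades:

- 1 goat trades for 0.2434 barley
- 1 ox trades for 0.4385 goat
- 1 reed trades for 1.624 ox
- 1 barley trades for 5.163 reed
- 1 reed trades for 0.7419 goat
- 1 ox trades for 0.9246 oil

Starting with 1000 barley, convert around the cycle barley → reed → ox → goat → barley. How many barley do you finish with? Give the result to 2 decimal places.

894.91

1000 barley × 5.163 = 5163 reed
5163 reed × 1.624 = 8384.712 ox
8384.712 ox × 0.4385 = 3676.696212 goat
3676.696212 goat × 0.2434 = 894.9078580008 barley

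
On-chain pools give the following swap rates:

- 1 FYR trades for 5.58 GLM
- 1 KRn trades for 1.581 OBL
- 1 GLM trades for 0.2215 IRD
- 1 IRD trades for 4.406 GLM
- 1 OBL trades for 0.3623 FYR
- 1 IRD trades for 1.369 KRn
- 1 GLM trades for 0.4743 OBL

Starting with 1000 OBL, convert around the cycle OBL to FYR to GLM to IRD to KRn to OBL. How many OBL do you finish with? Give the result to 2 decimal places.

1000 OBL × 0.3623 = 362.3 FYR
362.3 FYR × 5.58 = 2021.634 GLM
2021.634 GLM × 0.2215 = 447.791931 IRD
447.791931 IRD × 1.369 = 613.027153539 KRn
613.027153539 KRn × 1.581 = 969.195929745159 OBL

969.20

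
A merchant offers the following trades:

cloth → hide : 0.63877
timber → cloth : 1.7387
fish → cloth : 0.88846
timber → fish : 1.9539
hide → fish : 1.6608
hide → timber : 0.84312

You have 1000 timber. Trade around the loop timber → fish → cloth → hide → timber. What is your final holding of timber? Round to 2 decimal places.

934.92

1000 timber × 1.9539 = 1953.9 fish
1953.9 fish × 0.88846 = 1735.961994 cloth
1735.961994 cloth × 0.63877 = 1108.88044290738 hide
1108.88044290738 hide × 0.84312 = 934.9192790240702256 timber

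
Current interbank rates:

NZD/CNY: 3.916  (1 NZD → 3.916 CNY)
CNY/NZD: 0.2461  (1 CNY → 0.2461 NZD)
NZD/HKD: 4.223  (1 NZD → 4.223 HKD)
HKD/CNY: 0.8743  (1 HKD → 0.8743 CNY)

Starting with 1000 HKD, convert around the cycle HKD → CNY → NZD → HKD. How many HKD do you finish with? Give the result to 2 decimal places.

1000 HKD × 0.8743 = 874.3 CNY
874.3 CNY × 0.2461 = 215.16523 NZD
215.16523 NZD × 4.223 = 908.64276629 HKD

908.64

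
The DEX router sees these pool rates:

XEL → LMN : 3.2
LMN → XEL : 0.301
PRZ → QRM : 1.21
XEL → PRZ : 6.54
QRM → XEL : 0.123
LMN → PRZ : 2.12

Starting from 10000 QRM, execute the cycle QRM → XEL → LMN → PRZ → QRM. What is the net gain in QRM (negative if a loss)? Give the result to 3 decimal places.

10000 QRM × 0.123 = 1230 XEL
1230 XEL × 3.2 = 3936 LMN
3936 LMN × 2.12 = 8344.32 PRZ
8344.32 PRZ × 1.21 = 10096.6272 QRM
Net change: 10096.6272 − 10000 = 96.6272 QRM

96.627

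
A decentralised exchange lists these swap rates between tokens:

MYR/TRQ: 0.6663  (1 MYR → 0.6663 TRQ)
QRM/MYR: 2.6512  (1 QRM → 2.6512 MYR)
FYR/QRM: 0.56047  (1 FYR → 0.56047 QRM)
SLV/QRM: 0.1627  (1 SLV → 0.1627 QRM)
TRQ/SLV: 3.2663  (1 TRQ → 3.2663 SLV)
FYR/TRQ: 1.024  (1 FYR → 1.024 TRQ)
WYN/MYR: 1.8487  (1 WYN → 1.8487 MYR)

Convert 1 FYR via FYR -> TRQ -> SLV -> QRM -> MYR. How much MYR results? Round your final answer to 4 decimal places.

1.4427

1 FYR × 1.024 = 1.024 TRQ
1.024 TRQ × 3.2663 = 3.3446912 SLV
3.3446912 SLV × 0.1627 = 0.54418125824 QRM
0.54418125824 QRM × 2.6512 = 1.442733351845888 MYR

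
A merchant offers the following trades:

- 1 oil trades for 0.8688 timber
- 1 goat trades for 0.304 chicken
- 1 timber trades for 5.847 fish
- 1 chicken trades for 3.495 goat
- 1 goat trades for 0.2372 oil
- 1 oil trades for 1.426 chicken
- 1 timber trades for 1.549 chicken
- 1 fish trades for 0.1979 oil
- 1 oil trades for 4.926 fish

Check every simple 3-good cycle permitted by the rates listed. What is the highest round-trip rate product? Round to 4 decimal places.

oil→chicken→goat→oil: 1.426 × 3.495 × 0.2372 = 1.18217
oil→timber→fish→oil: 0.8688 × 5.847 × 0.1979 = 1.00531
Maximum is oil→chicken→goat→oil at 1.1822; arbitrage exists.

1.1822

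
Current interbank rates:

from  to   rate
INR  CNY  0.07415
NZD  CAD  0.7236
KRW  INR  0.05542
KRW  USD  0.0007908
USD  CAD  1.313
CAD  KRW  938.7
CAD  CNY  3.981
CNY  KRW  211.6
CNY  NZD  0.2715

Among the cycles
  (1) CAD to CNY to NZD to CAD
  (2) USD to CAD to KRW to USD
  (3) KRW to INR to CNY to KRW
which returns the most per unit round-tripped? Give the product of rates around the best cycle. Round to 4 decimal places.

(1) 3.981 × 0.2715 × 0.7236 = 0.78210
(2) 1.313 × 938.7 × 0.0007908 = 0.97467
(3) 0.05542 × 0.07415 × 211.6 = 0.86955
Highest is cycle (2) at 0.9747 (≤1, no arbitrage).

0.9747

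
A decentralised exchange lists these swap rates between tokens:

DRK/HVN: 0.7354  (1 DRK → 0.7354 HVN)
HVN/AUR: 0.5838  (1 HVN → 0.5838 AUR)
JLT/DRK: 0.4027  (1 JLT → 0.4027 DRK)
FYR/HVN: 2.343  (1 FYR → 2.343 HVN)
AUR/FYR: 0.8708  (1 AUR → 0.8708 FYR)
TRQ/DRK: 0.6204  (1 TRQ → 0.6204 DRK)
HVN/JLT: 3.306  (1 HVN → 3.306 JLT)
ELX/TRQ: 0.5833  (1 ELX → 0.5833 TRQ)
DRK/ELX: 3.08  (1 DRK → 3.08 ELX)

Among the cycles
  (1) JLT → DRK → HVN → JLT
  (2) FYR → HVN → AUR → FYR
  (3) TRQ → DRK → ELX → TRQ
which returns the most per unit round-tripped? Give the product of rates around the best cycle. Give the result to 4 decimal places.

(1) 0.4027 × 0.7354 × 3.306 = 0.97906
(2) 2.343 × 0.5838 × 0.8708 = 1.19112
(3) 0.6204 × 3.08 × 0.5833 = 1.11459
Highest is cycle (2) at 1.1911 (>1, arbitrage).

1.1911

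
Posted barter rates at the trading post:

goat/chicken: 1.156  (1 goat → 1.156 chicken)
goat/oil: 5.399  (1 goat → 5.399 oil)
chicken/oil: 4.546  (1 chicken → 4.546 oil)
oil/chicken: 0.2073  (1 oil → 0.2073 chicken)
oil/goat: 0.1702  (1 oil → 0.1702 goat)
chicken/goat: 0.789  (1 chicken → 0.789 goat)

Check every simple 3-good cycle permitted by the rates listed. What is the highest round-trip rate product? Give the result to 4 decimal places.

0.8944

oil→goat→chicken→oil: 0.1702 × 1.156 × 4.546 = 0.89443
oil→chicken→goat→oil: 0.2073 × 0.789 × 5.399 = 0.88306
Maximum is oil→goat→chicken→oil at 0.8944; no arbitrage — every cycle loses value.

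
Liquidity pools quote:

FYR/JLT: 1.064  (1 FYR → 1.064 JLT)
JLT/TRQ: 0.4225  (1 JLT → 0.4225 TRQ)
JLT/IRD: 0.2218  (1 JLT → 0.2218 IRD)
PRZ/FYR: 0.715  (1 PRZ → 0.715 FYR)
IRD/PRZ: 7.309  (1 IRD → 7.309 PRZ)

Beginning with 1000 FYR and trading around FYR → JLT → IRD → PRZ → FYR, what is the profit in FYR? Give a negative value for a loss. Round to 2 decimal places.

233.30

1000 FYR × 1.064 = 1064 JLT
1064 JLT × 0.2218 = 235.9952 IRD
235.9952 IRD × 7.309 = 1724.8889168 PRZ
1724.8889168 PRZ × 0.715 = 1233.295575512 FYR
Net change: 1233.295575512 − 1000 = 233.295575512 FYR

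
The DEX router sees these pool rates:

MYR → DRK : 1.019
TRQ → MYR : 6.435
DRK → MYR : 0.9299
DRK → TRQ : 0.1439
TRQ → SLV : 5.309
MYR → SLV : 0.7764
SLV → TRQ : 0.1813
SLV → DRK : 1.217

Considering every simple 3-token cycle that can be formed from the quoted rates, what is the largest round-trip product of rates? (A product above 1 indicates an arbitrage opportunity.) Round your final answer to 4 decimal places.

0.9436

TRQ→MYR→DRK→TRQ: 6.435 × 1.019 × 0.1439 = 0.94359
TRQ→SLV→DRK→TRQ: 5.309 × 1.217 × 0.1439 = 0.92975
TRQ→MYR→SLV→TRQ: 6.435 × 0.7764 × 0.1813 = 0.90580
DRK→MYR→SLV→DRK: 0.9299 × 0.7764 × 1.217 = 0.87864
Maximum is TRQ→MYR→DRK→TRQ at 0.9436; no arbitrage — every cycle loses value.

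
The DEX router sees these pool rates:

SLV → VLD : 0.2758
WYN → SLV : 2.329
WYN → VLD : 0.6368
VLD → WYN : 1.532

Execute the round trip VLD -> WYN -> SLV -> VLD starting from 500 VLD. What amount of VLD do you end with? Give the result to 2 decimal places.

492.03

500 VLD × 1.532 = 766 WYN
766 WYN × 2.329 = 1784.014 SLV
1784.014 SLV × 0.2758 = 492.0310612 VLD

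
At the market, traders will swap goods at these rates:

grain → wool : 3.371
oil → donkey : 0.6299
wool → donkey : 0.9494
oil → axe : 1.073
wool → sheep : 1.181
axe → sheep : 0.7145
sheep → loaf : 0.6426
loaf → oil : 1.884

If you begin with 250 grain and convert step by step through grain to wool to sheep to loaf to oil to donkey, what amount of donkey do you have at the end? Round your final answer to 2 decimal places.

250 grain × 3.371 = 842.75 wool
842.75 wool × 1.181 = 995.28775 sheep
995.28775 sheep × 0.6426 = 639.57190815 loaf
639.57190815 loaf × 1.884 = 1204.9534749546 oil
1204.9534749546 oil × 0.6299 = 759.00019387390254 donkey

759.00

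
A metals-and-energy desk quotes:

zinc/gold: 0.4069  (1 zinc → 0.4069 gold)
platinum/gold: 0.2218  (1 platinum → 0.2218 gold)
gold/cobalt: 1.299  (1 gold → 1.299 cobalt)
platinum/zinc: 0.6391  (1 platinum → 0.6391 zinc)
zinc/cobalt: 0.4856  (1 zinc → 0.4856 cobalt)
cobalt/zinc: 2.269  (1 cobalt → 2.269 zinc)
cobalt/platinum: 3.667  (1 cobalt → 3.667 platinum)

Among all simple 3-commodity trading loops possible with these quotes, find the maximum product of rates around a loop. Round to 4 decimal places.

1.1993

gold→cobalt→zinc→gold: 1.299 × 2.269 × 0.4069 = 1.19931
platinum→zinc→cobalt→platinum: 0.6391 × 0.4856 × 3.667 = 1.13804
gold→cobalt→platinum→gold: 1.299 × 3.667 × 0.2218 = 1.05653
Maximum is gold→cobalt→zinc→gold at 1.1993; arbitrage exists.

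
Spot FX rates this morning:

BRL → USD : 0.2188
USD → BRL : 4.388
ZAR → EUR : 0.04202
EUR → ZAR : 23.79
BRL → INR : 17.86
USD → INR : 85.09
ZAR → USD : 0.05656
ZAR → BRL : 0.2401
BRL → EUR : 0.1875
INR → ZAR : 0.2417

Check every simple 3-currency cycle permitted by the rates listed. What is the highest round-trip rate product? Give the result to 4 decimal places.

ZAR→USD→INR→ZAR: 0.05656 × 85.09 × 0.2417 = 1.16323
ZAR→BRL→EUR→ZAR: 0.2401 × 0.1875 × 23.79 = 1.07100
ZAR→BRL→INR→ZAR: 0.2401 × 17.86 × 0.2417 = 1.03645
Maximum is ZAR→USD→INR→ZAR at 1.1632; arbitrage exists.

1.1632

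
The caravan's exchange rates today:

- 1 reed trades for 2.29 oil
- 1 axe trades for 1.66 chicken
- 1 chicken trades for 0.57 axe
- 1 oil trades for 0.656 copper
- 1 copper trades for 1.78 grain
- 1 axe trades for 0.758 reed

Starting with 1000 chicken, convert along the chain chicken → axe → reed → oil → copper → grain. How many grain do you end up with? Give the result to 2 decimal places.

1155.32

1000 chicken × 0.57 = 570 axe
570 axe × 0.758 = 432.06 reed
432.06 reed × 2.29 = 989.4174 oil
989.4174 oil × 0.656 = 649.0578144 copper
649.0578144 copper × 1.78 = 1155.322909632 grain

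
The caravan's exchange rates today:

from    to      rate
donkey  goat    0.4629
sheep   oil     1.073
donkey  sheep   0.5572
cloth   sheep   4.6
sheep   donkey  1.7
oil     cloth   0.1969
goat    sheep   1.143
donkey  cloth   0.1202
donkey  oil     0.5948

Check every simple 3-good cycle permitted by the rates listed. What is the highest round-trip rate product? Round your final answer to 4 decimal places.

oil→cloth→sheep→oil: 0.1969 × 4.6 × 1.073 = 0.97186
cloth→sheep→donkey→cloth: 4.6 × 1.7 × 0.1202 = 0.93996
goat→sheep→donkey→goat: 1.143 × 1.7 × 0.4629 = 0.89946
Maximum is oil→cloth→sheep→oil at 0.9719; no arbitrage — every cycle loses value.

0.9719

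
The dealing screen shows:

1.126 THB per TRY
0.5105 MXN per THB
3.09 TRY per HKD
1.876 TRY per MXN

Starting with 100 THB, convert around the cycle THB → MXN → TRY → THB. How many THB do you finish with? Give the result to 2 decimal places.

107.84

100 THB × 0.5105 = 51.05 MXN
51.05 MXN × 1.876 = 95.7698 TRY
95.7698 TRY × 1.126 = 107.8367948 THB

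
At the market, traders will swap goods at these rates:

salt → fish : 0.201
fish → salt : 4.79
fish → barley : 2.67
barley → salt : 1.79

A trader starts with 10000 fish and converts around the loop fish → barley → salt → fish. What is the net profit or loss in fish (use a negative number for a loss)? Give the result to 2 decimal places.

10000 fish × 2.67 = 26700 barley
26700 barley × 1.79 = 47793 salt
47793 salt × 0.201 = 9606.393 fish
Net change: 9606.393 − 10000 = -393.607 fish

-393.61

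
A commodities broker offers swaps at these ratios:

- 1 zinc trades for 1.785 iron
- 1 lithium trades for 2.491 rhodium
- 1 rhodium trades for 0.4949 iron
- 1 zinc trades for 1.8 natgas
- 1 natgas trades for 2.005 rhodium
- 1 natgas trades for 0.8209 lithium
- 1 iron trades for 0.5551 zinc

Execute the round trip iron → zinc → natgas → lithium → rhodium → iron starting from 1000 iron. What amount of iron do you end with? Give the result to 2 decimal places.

1000 iron × 0.5551 = 555.1 zinc
555.1 zinc × 1.8 = 999.18 natgas
999.18 natgas × 0.8209 = 820.226862 lithium
820.226862 lithium × 2.491 = 2043.185113242 rhodium
2043.185113242 rhodium × 0.4949 = 1011.1723125434658 iron

1011.17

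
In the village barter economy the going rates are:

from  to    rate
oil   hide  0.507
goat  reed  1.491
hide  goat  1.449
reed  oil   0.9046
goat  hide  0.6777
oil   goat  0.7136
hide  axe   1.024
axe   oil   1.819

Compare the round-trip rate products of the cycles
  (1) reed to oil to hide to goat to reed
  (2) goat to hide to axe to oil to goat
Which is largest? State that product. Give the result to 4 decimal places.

(1) 0.9046 × 0.507 × 1.449 × 1.491 = 0.99086
(2) 0.6777 × 1.024 × 1.819 × 0.7136 = 0.90079
Highest is cycle (1) at 0.9909 (≤1, no arbitrage).

0.9909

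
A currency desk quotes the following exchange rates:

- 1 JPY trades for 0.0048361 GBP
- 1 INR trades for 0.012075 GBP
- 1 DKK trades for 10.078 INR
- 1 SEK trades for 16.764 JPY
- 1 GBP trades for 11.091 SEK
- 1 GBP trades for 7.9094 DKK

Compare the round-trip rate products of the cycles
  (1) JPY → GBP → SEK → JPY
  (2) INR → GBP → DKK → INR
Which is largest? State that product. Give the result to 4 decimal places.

0.9625

(1) 0.0048361 × 11.091 × 16.764 = 0.89917
(2) 0.012075 × 7.9094 × 10.078 = 0.96251
Highest is cycle (2) at 0.9625 (≤1, no arbitrage).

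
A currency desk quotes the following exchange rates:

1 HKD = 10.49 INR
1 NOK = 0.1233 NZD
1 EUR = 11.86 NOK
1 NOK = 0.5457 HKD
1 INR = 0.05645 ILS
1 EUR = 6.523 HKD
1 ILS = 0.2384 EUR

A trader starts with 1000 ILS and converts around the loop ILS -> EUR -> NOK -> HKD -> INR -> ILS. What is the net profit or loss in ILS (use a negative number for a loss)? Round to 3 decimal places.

-86.341

1000 ILS × 0.2384 = 238.4 EUR
238.4 EUR × 11.86 = 2827.424 NOK
2827.424 NOK × 0.5457 = 1542.9252768 HKD
1542.9252768 HKD × 10.49 = 16185.286153632 INR
16185.286153632 INR × 0.05645 = 913.6594033725264 ILS
Net change: 913.6594033725264 − 1000 = -86.3405966274736 ILS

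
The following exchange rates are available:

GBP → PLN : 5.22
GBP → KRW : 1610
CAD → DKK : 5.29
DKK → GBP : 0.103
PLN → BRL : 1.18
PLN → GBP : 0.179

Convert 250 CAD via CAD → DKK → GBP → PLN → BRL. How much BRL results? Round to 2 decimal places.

250 CAD × 5.29 = 1322.5 DKK
1322.5 DKK × 0.103 = 136.2175 GBP
136.2175 GBP × 5.22 = 711.05535 PLN
711.05535 PLN × 1.18 = 839.045313 BRL

839.05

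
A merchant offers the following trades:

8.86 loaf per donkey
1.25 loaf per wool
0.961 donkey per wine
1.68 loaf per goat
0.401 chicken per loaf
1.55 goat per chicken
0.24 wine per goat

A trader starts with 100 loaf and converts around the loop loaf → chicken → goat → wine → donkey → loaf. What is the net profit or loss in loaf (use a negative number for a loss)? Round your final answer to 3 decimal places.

100 loaf × 0.401 = 40.1 chicken
40.1 chicken × 1.55 = 62.155 goat
62.155 goat × 0.24 = 14.9172 wine
14.9172 wine × 0.961 = 14.3354292 donkey
14.3354292 donkey × 8.86 = 127.011902712 loaf
Net change: 127.011902712 − 100 = 27.011902712 loaf

27.012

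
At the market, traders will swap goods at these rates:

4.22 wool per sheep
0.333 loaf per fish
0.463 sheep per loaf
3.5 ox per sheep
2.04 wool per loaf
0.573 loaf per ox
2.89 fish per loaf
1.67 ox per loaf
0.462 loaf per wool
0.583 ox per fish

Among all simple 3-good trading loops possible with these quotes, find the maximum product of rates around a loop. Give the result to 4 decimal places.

0.9654

fish→ox→loaf→fish: 0.583 × 0.573 × 2.89 = 0.96543
loaf→sheep→ox→loaf: 0.463 × 3.5 × 0.573 = 0.92855
loaf→sheep→wool→loaf: 0.463 × 4.22 × 0.462 = 0.90268
Maximum is fish→ox→loaf→fish at 0.9654; no arbitrage — every cycle loses value.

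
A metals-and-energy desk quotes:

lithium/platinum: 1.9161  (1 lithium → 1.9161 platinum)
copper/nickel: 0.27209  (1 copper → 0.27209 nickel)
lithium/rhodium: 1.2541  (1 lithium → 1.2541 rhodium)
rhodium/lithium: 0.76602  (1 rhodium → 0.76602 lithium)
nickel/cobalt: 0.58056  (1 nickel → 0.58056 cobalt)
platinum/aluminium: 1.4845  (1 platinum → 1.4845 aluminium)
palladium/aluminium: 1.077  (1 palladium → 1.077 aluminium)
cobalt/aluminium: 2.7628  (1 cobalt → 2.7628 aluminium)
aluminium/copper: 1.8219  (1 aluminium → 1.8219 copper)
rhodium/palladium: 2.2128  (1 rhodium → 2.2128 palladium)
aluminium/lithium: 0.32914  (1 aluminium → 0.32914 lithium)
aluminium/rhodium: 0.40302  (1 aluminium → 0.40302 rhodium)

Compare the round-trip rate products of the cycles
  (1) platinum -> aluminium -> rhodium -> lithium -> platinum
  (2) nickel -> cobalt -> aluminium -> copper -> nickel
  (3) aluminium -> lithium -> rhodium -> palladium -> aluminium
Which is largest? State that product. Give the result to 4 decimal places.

0.9837

(1) 1.4845 × 0.40302 × 0.76602 × 1.9161 = 0.87814
(2) 0.58056 × 2.7628 × 1.8219 × 0.27209 = 0.79512
(3) 0.32914 × 1.2541 × 2.2128 × 1.077 = 0.98372
Highest is cycle (3) at 0.9837 (≤1, no arbitrage).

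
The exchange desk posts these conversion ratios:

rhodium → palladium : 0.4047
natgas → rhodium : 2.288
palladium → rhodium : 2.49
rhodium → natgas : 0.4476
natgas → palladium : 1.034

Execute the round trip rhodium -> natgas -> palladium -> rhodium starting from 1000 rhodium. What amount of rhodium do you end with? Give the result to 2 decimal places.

1000 rhodium × 0.4476 = 447.6 natgas
447.6 natgas × 1.034 = 462.8184 palladium
462.8184 palladium × 2.49 = 1152.417816 rhodium

1152.42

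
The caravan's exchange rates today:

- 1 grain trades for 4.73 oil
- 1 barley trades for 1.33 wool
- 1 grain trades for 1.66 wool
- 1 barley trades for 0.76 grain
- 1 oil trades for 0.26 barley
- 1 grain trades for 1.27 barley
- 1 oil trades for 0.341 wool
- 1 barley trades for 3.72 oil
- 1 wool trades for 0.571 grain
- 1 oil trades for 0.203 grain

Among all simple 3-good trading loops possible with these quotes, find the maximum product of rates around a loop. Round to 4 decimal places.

0.9645

wool→grain→barley→wool: 0.571 × 1.27 × 1.33 = 0.96448
grain→barley→oil→grain: 1.27 × 3.72 × 0.203 = 0.95905
grain→oil→barley→grain: 4.73 × 0.26 × 0.76 = 0.93465
wool→grain→oil→wool: 0.571 × 4.73 × 0.341 = 0.92098
Maximum is wool→grain→barley→wool at 0.9645; no arbitrage — every cycle loses value.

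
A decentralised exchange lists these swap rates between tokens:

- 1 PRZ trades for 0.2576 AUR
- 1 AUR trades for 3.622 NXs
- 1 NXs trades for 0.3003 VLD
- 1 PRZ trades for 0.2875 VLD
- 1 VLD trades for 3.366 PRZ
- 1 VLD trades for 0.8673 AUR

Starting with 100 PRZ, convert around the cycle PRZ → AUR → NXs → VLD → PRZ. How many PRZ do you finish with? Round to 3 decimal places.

100 PRZ × 0.2576 = 25.76 AUR
25.76 AUR × 3.622 = 93.30272 NXs
93.30272 NXs × 0.3003 = 28.018806816 VLD
28.018806816 VLD × 3.366 = 94.311303742656 PRZ

94.311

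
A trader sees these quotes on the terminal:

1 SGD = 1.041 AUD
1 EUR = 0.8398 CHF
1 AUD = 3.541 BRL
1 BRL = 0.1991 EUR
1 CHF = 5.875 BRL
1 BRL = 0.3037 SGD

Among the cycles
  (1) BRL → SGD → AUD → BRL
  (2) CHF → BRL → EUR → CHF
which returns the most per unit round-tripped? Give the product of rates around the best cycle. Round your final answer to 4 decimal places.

1.1195

(1) 0.3037 × 1.041 × 3.541 = 1.11949
(2) 5.875 × 0.1991 × 0.8398 = 0.98232
Highest is cycle (1) at 1.1195 (>1, arbitrage).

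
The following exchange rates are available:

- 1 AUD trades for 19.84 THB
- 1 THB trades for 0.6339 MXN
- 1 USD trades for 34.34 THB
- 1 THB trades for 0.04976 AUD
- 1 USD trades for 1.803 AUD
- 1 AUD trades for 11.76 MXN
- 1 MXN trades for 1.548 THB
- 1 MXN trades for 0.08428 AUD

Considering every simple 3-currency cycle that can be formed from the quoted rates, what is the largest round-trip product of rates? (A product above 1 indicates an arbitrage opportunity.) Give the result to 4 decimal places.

1.0600

MXN→AUD→THB→MXN: 0.08428 × 19.84 × 0.6339 = 1.05995
MXN→THB→AUD→MXN: 1.548 × 0.04976 × 11.76 = 0.90585
Maximum is MXN→AUD→THB→MXN at 1.0600; arbitrage exists.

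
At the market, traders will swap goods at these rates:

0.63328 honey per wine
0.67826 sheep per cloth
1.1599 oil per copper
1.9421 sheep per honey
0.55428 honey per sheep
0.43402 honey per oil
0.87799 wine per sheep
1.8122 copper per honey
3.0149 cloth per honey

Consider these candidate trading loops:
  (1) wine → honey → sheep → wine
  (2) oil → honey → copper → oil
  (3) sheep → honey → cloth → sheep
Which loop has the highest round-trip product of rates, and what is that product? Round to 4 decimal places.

1.1334

(1) 0.63328 × 1.9421 × 0.87799 = 1.07983
(2) 0.43402 × 1.8122 × 1.1599 = 0.91230
(3) 0.55428 × 3.0149 × 0.67826 = 1.13344
Highest is cycle (3) at 1.1334 (>1, arbitrage).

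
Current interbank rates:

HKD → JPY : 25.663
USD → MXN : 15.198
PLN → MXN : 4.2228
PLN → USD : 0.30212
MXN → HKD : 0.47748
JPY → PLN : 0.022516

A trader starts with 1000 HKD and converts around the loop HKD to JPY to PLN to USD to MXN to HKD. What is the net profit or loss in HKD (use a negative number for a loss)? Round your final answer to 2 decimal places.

1000 HKD × 25.663 = 25663 JPY
25663 JPY × 0.022516 = 577.828108 PLN
577.828108 PLN × 0.30212 = 174.57342798896 USD
174.57342798896 USD × 15.198 = 2653.16695857621408 MXN
2653.16695857621408 MXN × 0.47748 = 1266.8341593809706989184 HKD
Net change: 1266.8341593809706989184 − 1000 = 266.8341593809706989184 HKD

266.83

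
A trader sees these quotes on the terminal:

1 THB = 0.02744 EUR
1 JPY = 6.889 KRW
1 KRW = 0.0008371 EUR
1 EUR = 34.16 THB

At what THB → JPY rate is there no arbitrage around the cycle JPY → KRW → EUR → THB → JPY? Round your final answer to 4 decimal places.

Known legs of the cycle: 6.889 × 0.0008371 × 34.16 = 0.196993269704
For no arbitrage the full-cycle product must be 1, so the missing rate is 1 / 0.196993269704 ≈ 5.076316.

5.0763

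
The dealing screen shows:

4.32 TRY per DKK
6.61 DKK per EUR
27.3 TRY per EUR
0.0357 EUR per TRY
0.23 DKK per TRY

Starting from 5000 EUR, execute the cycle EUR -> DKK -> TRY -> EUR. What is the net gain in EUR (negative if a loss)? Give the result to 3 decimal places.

5000 EUR × 6.61 = 33050 DKK
33050 DKK × 4.32 = 142776 TRY
142776 TRY × 0.0357 = 5097.1032 EUR
Net change: 5097.1032 − 5000 = 97.1032 EUR

97.103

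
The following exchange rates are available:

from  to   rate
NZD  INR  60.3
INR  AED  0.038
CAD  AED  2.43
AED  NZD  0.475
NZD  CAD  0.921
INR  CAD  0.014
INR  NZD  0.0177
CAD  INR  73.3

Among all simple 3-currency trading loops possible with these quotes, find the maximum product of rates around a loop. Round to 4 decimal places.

INR→NZD→CAD→INR: 0.0177 × 0.921 × 73.3 = 1.19491
INR→AED→NZD→INR: 0.038 × 0.475 × 60.3 = 1.08842
NZD→CAD→AED→NZD: 0.921 × 2.43 × 0.475 = 1.06306
Maximum is INR→NZD→CAD→INR at 1.1949; arbitrage exists.

1.1949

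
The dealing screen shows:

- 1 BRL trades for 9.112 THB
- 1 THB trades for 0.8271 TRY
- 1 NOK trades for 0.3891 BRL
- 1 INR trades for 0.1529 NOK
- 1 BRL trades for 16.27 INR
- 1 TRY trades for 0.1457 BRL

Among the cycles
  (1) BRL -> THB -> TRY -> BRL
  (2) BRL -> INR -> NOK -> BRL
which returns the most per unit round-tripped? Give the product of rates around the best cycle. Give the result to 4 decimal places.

(1) 9.112 × 0.8271 × 0.1457 = 1.09807
(2) 16.27 × 0.1529 × 0.3891 = 0.96796
Highest is cycle (1) at 1.0981 (>1, arbitrage).

1.0981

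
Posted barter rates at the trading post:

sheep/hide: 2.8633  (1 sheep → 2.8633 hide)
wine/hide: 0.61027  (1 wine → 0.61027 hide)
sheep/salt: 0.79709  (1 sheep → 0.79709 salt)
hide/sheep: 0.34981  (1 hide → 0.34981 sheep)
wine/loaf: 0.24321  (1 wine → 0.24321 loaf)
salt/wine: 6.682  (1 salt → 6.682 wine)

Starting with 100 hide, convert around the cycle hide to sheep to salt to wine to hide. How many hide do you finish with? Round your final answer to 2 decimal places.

113.70

100 hide × 0.34981 = 34.981 sheep
34.981 sheep × 0.79709 = 27.88300529 salt
27.88300529 salt × 6.682 = 186.31424134778 wine
186.31424134778 wine × 0.61027 = 113.7019920673097006 hide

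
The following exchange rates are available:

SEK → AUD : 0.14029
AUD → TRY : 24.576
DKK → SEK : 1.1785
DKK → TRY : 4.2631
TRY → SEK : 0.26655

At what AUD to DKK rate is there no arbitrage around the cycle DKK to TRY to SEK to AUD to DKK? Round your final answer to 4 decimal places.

6.2729

Known legs of the cycle: 4.2631 × 0.26655 × 0.14029 = 0.15941563819845
For no arbitrage the full-cycle product must be 1, so the missing rate is 1 / 0.15941563819845 ≈ 6.272910.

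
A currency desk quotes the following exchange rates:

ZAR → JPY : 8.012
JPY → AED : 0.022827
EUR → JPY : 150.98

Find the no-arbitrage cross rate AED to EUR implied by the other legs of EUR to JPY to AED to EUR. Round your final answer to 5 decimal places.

0.29016

Known legs of the cycle: 150.98 × 0.022827 = 3.44642046
For no arbitrage the full-cycle product must be 1, so the missing rate is 1 / 3.44642046 ≈ 0.2901561.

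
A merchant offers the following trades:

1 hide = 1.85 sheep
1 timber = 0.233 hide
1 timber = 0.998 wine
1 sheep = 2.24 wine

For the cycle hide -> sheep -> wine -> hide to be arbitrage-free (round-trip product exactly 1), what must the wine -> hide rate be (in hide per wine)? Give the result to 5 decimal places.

Known legs of the cycle: 1.85 × 2.24 = 4.144
For no arbitrage the full-cycle product must be 1, so the missing rate is 1 / 4.144 ≈ 0.2413127.

0.24131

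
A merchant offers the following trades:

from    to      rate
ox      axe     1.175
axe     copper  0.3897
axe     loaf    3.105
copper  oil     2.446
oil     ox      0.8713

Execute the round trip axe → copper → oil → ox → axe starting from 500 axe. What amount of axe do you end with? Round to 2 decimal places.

487.94

500 axe × 0.3897 = 194.85 copper
194.85 copper × 2.446 = 476.6031 oil
476.6031 oil × 0.8713 = 415.26428103 ox
415.26428103 ox × 1.175 = 487.93553021025 axe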